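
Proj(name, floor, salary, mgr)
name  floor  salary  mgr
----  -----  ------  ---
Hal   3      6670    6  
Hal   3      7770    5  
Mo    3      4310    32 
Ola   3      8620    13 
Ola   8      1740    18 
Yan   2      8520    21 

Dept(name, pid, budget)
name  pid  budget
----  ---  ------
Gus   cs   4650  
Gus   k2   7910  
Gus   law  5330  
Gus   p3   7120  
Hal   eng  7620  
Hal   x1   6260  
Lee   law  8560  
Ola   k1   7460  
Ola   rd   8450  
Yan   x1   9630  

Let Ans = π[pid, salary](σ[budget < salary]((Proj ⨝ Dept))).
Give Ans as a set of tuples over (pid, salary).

Proj ⋈ Dept (natural join on name): {(Hal, 3, 6670, 6, eng, 7620), (Hal, 3, 6670, 6, x1, 6260), (Hal, 3, 7770, 5, eng, 7620), (Hal, 3, 7770, 5, x1, 6260), (Ola, 3, 8620, 13, k1, 7460), (Ola, 3, 8620, 13, rd, 8450), (Ola, 8, 1740, 18, k1, 7460), (Ola, 8, 1740, 18, rd, 8450), (Yan, 2, 8520, 21, x1, 9630)}
Filtering on budget < salary leaves {(Hal, 3, 6670, 6, x1, 6260), (Hal, 3, 7770, 5, eng, 7620), (Hal, 3, 7770, 5, x1, 6260), (Ola, 3, 8620, 13, k1, 7460), (Ola, 3, 8620, 13, rd, 8450)}.
π[pid, salary]: project onto (pid, salary) → {(eng, 7770), (k1, 8620), (rd, 8620), (x1, 6670), (x1, 7770)}

{(eng, 7770), (k1, 8620), (rd, 8620), (x1, 6670), (x1, 7770)}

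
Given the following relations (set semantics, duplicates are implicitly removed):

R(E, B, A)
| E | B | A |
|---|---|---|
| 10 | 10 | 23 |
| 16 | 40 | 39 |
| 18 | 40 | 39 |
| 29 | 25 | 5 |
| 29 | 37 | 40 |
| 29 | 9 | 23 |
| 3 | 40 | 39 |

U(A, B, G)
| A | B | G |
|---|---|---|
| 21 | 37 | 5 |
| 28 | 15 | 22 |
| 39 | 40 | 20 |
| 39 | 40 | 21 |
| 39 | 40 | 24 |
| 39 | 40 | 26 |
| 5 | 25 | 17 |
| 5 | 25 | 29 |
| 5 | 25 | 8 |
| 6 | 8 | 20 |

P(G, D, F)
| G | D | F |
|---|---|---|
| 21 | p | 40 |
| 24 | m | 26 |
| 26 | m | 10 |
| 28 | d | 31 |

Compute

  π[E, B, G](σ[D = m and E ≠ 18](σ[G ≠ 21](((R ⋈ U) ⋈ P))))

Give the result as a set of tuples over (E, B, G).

{(16, 40, 24), (16, 40, 26), (3, 40, 24), (3, 40, 26)}

Natural join on B, A: {(16, 40, 39, 20), (16, 40, 39, 21), (16, 40, 39, 24), (16, 40, 39, 26), (18, 40, 39, 20), (18, 40, 39, 21), (18, 40, 39, 24), (18, 40, 39, 26), (29, 25, 5, 17), (29, 25, 5, 29), (29, 25, 5, 8), (3, 40, 39, 20), (3, 40, 39, 21), (3, 40, 39, 24), (3, 40, 39, 26)}
Natural join on G: {(16, 40, 39, 21, p, 40), (16, 40, 39, 24, m, 26), (16, 40, 39, 26, m, 10), (18, 40, 39, 21, p, 40), (18, 40, 39, 24, m, 26), (18, 40, 39, 26, m, 10), (3, 40, 39, 21, p, 40), (3, 40, 39, 24, m, 26), (3, 40, 39, 26, m, 10)}
σ[G ≠ 21]: keep tuples satisfying G ≠ 21 → {(16, 40, 39, 24, m, 26), (16, 40, 39, 26, m, 10), (18, 40, 39, 24, m, 26), (18, 40, 39, 26, m, 10), (3, 40, 39, 24, m, 26), (3, 40, 39, 26, m, 10)}
σ[D = m and E ≠ 18]: keep tuples satisfying D = m and E ≠ 18 → {(16, 40, 39, 24, m, 26), (16, 40, 39, 26, m, 10), (3, 40, 39, 24, m, 26), (3, 40, 39, 26, m, 10)}
Projecting to E, B, G: {(16, 40, 24), (16, 40, 26), (3, 40, 24), (3, 40, 26)}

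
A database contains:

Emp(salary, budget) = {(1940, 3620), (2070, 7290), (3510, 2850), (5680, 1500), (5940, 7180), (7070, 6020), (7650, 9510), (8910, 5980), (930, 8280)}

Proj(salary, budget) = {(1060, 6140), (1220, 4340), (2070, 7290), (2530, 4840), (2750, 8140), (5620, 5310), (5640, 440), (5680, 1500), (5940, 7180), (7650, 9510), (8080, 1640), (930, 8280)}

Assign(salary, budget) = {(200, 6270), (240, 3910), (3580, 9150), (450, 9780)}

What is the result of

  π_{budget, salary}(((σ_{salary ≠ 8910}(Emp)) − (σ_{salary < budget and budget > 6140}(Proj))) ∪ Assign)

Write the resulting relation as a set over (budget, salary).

{(1500, 5680), (2850, 3510), (3620, 1940), (3910, 240), (6020, 7070), (6270, 200), (9150, 3580), (9780, 450)}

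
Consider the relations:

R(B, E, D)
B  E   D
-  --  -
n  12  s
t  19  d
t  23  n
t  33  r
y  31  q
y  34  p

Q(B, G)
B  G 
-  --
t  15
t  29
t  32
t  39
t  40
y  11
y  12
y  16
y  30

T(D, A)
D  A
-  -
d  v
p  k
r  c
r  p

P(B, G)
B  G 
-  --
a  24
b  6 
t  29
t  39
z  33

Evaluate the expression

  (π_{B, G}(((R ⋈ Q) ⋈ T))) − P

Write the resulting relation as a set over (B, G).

Joining R and Q on B yields {(t, 19, d, 15), (t, 19, d, 29), (t, 19, d, 32), (t, 19, d, 39), (t, 19, d, 40), (t, 23, n, 15), (t, 23, n, 29), (t, 23, n, 32), (t, 23, n, 39), (t, 23, n, 40), (t, 33, r, 15), (t, 33, r, 29), (t, 33, r, 32), (t, 33, r, 39), (t, 33, r, 40), (y, 31, q, 11), (y, 31, q, 12), (y, 31, q, 16), (y, 31, q, 30), (y, 34, p, 11), (y, 34, p, 12), (y, 34, p, 16), (y, 34, p, 30)}.
Joining (R ⋈ Q) and T on D yields {(t, 19, d, 15, v), (t, 19, d, 29, v), (t, 19, d, 32, v), (t, 19, d, 39, v), (t, 19, d, 40, v), (t, 33, r, 15, c), (t, 33, r, 15, p), (t, 33, r, 29, c), (t, 33, r, 29, p), (t, 33, r, 32, c), (t, 33, r, 32, p), (t, 33, r, 39, c), (t, 33, r, 39, p), (t, 33, r, 40, c), (t, 33, r, 40, p), (y, 34, p, 11, k), (y, 34, p, 12, k), (y, 34, p, 16, k), (y, 34, p, 30, k)}.
Keep only column(s) B, G (10 duplicate(s) eliminated): {(t, 15), (t, 29), (t, 32), (t, 39), (t, 40), (y, 11), (y, 12), (y, 16), (y, 30)}
Set difference of the two operands is {(t, 15), (t, 32), (t, 40), (y, 11), (y, 12), (y, 16), (y, 30)}.

{(t, 15), (t, 32), (t, 40), (y, 11), (y, 12), (y, 16), (y, 30)}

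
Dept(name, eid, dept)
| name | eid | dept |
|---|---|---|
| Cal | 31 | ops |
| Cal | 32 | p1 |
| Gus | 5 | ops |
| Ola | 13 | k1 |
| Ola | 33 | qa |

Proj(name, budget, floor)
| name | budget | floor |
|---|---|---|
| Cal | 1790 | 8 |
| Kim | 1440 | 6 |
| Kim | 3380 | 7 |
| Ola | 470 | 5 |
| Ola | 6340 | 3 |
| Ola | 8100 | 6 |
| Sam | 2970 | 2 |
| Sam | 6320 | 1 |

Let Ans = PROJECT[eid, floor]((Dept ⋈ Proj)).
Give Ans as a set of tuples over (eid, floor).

{(13, 3), (13, 5), (13, 6), (31, 8), (32, 8), (33, 3), (33, 5), (33, 6)}

Joining Dept and Proj on name yields {(Cal, 31, ops, 1790, 8), (Cal, 32, p1, 1790, 8), (Ola, 13, k1, 470, 5), (Ola, 13, k1, 6340, 3), (Ola, 13, k1, 8100, 6), (Ola, 33, qa, 470, 5), (Ola, 33, qa, 6340, 3), (Ola, 33, qa, 8100, 6)}.
Keep only column(s) eid, floor: {(13, 3), (13, 5), (13, 6), (31, 8), (32, 8), (33, 3), (33, 5), (33, 6)}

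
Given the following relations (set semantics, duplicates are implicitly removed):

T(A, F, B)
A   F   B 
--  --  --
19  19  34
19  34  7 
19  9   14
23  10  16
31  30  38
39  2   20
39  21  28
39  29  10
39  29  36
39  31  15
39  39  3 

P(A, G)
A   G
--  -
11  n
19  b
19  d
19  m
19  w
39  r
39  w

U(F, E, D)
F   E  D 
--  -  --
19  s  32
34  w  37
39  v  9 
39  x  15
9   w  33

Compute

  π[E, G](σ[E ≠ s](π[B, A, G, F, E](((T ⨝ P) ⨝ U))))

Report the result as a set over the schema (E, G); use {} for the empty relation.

T ⋈ P (natural join on A): {(19, 19, 34, b), (19, 19, 34, d), (19, 19, 34, m), (19, 19, 34, w), (19, 34, 7, b), (19, 34, 7, d), (19, 34, 7, m), (19, 34, 7, w), (19, 9, 14, b), (19, 9, 14, d), (19, 9, 14, m), (19, 9, 14, w), (39, 2, 20, r), (39, 2, 20, w), (39, 21, 28, r), (39, 21, 28, w), (39, 29, 10, r), (39, 29, 10, w), (39, 29, 36, r), (39, 29, 36, w), (39, 31, 15, r), (39, 31, 15, w), (39, 39, 3, r), (39, 39, 3, w)}
(T ⨝ P) ⋈ U (natural join on F): {(19, 19, 34, b, s, 32), (19, 19, 34, d, s, 32), (19, 19, 34, m, s, 32), (19, 19, 34, w, s, 32), (19, 34, 7, b, w, 37), (19, 34, 7, d, w, 37), (19, 34, 7, m, w, 37), (19, 34, 7, w, w, 37), (19, 9, 14, b, w, 33), (19, 9, 14, d, w, 33), (19, 9, 14, m, w, 33), (19, 9, 14, w, w, 33), (39, 39, 3, r, v, 9), (39, 39, 3, r, x, 15), (39, 39, 3, w, v, 9), (39, 39, 3, w, x, 15)}
Keep only column(s) B, A, G, F, E: {(14, 19, b, 9, w), (14, 19, d, 9, w), (14, 19, m, 9, w), (14, 19, w, 9, w), (3, 39, r, 39, v), (3, 39, r, 39, x), (3, 39, w, 39, v), (3, 39, w, 39, x), (34, 19, b, 19, s), (34, 19, d, 19, s), (34, 19, m, 19, s), (34, 19, w, 19, s), (7, 19, b, 34, w), (7, 19, d, 34, w), (7, 19, m, 34, w), (7, 19, w, 34, w)}
Filtering on E ≠ s leaves {(14, 19, b, 9, w), (14, 19, d, 9, w), (14, 19, m, 9, w), (14, 19, w, 9, w), (3, 39, r, 39, v), (3, 39, r, 39, x), (3, 39, w, 39, v), (3, 39, w, 39, x), (7, 19, b, 34, w), (7, 19, d, 34, w), (7, 19, m, 34, w), (7, 19, w, 34, w)}.
Keep only column(s) E, G (4 duplicate(s) eliminated): {(v, r), (v, w), (w, b), (w, d), (w, m), (w, w), (x, r), (x, w)}

{(v, r), (v, w), (w, b), (w, d), (w, m), (w, w), (x, r), (x, w)}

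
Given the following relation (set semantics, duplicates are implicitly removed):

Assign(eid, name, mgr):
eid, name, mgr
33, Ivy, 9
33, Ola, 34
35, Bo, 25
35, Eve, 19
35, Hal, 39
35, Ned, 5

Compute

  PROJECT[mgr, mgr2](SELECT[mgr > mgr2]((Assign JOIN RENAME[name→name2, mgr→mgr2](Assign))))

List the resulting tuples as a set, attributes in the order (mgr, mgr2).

ρ[name→name2, mgr→mgr2]: schema becomes (eid, name2, mgr2); tuples unchanged.
Joining Assign and RENAME[name→name2, mgr→mgr2](Assign) on eid yields {(33, Ivy, 9, Ivy, 9), (33, Ivy, 9, Ola, 34), (33, Ola, 34, Ivy, 9), (33, Ola, 34, Ola, 34), (35, Bo, 25, Bo, 25), (35, Bo, 25, Eve, 19), (35, Bo, 25, Hal, 39), (35, Bo, 25, Ned, 5), (35, Eve, 19, Bo, 25), (35, Eve, 19, Eve, 19), (35, Eve, 19, Hal, 39), (35, Eve, 19, Ned, 5), (35, Hal, 39, Bo, 25), (35, Hal, 39, Eve, 19), (35, Hal, 39, Hal, 39), (35, Hal, 39, Ned, 5), (35, Ned, 5, Bo, 25), (35, Ned, 5, Eve, 19), (35, Ned, 5, Hal, 39), (35, Ned, 5, Ned, 5)}.
Selection mgr > mgr2: {(33, Ola, 34, Ivy, 9), (35, Bo, 25, Eve, 19), (35, Bo, 25, Ned, 5), (35, Eve, 19, Ned, 5), (35, Hal, 39, Bo, 25), (35, Hal, 39, Eve, 19), (35, Hal, 39, Ned, 5)}
Projecting to mgr, mgr2: {(19, 5), (25, 19), (25, 5), (34, 9), (39, 19), (39, 25), (39, 5)}

{(19, 5), (25, 19), (25, 5), (34, 9), (39, 19), (39, 25), (39, 5)}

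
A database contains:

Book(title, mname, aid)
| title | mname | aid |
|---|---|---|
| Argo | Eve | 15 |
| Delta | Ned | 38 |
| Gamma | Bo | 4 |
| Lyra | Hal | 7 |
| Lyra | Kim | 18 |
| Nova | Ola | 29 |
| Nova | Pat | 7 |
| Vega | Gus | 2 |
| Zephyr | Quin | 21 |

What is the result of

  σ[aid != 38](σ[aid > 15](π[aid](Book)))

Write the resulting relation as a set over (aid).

{18, 21, 29}

Keep only column(s) aid (1 duplicate(s) eliminated): {15, 18, 2, 21, 29, 38, 4, 7}
Apply σ_{aid > 15}; surviving tuples: {18, 21, 29, 38}
Apply σ_{aid != 38}; surviving tuples: {18, 21, 29}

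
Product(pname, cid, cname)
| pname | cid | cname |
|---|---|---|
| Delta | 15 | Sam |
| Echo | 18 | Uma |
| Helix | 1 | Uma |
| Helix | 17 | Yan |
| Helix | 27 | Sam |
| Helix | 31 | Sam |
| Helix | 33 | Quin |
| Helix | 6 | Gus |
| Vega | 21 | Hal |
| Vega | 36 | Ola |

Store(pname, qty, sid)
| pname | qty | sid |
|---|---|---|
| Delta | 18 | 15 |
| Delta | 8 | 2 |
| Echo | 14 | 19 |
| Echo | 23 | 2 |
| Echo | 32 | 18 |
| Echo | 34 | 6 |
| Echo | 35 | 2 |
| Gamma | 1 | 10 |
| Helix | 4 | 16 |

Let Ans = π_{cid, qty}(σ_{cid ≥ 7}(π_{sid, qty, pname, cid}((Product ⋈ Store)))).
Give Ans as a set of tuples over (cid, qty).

{(15, 18), (15, 8), (17, 4), (18, 14), (18, 23), (18, 32), (18, 34), (18, 35), (27, 4), (31, 4), (33, 4)}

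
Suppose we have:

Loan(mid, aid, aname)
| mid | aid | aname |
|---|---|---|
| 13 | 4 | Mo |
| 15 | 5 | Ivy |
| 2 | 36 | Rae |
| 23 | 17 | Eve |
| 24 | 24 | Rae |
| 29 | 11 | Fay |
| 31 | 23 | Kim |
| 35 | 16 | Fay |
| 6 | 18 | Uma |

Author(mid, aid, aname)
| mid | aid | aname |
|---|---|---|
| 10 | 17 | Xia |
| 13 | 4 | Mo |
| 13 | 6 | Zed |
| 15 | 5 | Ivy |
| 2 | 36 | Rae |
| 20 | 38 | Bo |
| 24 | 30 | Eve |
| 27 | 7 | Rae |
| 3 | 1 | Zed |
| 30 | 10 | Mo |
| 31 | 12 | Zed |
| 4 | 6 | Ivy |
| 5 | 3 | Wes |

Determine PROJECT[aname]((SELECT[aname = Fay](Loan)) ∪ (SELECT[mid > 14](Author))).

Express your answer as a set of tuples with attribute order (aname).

{Bo, Eve, Fay, Ivy, Mo, Rae, Zed}

Filtering on aname = Fay leaves {(29, 11, Fay), (35, 16, Fay)}.
Filtering on mid > 14 leaves {(15, 5, Ivy), (20, 38, Bo), (24, 30, Eve), (27, 7, Rae), (30, 10, Mo), (31, 12, Zed)}.
Taking the union: {(15, 5, Ivy), (20, 38, Bo), (24, 30, Eve), (27, 7, Rae), (29, 11, Fay), (30, 10, Mo), (31, 12, Zed), (35, 16, Fay)}
π[aname]: project onto (aname) (1 duplicate(s) eliminated) → {Bo, Eve, Fay, Ivy, Mo, Rae, Zed}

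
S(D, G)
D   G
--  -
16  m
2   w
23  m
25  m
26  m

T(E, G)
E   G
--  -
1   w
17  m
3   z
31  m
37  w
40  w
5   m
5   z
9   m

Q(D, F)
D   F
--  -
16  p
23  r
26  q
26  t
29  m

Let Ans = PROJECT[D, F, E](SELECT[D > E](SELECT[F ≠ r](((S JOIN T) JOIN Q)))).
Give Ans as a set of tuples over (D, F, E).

{(16, p, 5), (16, p, 9), (26, q, 17), (26, q, 5), (26, q, 9), (26, t, 17), (26, t, 5), (26, t, 9)}

Joining S and T on G yields {(16, m, 17), (16, m, 31), (16, m, 5), (16, m, 9), (2, w, 1), (2, w, 37), (2, w, 40), (23, m, 17), (23, m, 31), (23, m, 5), (23, m, 9), (25, m, 17), (25, m, 31), (25, m, 5), (25, m, 9), (26, m, 17), (26, m, 31), (26, m, 5), (26, m, 9)}.
Joining (S JOIN T) and Q on D yields {(16, m, 17, p), (16, m, 31, p), (16, m, 5, p), (16, m, 9, p), (23, m, 17, r), (23, m, 31, r), (23, m, 5, r), (23, m, 9, r), (26, m, 17, q), (26, m, 17, t), (26, m, 31, q), (26, m, 31, t), (26, m, 5, q), (26, m, 5, t), (26, m, 9, q), (26, m, 9, t)}.
Filtering on F ≠ r leaves {(16, m, 17, p), (16, m, 31, p), (16, m, 5, p), (16, m, 9, p), (26, m, 17, q), (26, m, 17, t), (26, m, 31, q), (26, m, 31, t), (26, m, 5, q), (26, m, 5, t), (26, m, 9, q), (26, m, 9, t)}.
Filtering on D > E leaves {(16, m, 5, p), (16, m, 9, p), (26, m, 17, q), (26, m, 17, t), (26, m, 5, q), (26, m, 5, t), (26, m, 9, q), (26, m, 9, t)}.
π_{D, F, E} gives {(16, p, 5), (16, p, 9), (26, q, 17), (26, q, 5), (26, q, 9), (26, t, 17), (26, t, 5), (26, t, 9)}.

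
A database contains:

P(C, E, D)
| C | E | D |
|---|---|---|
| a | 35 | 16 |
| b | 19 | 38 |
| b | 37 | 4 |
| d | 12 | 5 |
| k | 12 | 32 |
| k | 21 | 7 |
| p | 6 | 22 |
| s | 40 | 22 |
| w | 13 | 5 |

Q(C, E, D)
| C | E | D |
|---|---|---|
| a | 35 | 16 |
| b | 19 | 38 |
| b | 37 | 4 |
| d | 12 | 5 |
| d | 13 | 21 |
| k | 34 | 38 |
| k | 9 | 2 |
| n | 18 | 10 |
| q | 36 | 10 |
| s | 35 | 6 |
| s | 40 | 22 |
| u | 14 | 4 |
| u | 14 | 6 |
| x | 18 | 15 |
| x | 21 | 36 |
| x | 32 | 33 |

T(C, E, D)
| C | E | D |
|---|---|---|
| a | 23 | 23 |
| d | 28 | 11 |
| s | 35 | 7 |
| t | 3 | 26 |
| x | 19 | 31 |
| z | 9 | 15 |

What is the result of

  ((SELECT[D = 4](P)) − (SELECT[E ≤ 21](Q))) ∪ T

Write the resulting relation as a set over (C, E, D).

Apply σ_{D = 4}; surviving tuples: {(b, 37, 4)}
Apply σ_{E ≤ 21}; surviving tuples: {(b, 19, 38), (d, 12, 5), (d, 13, 21), (k, 9, 2), (n, 18, 10), (u, 14, 4), (u, 14, 6), (x, 18, 15), (x, 21, 36)}
Difference: {(b, 37, 4)} with {(b, 19, 38), (d, 12, 5), (d, 13, 21), (k, 9, 2), (n, 18, 10), (u, 14, 4), (u, 14, 6), (x, 18, 15), (x, 21, 36)} → {(b, 37, 4)}
Union: {(b, 37, 4)} with {(a, 23, 23), (d, 28, 11), (s, 35, 7), (t, 3, 26), (x, 19, 31), (z, 9, 15)} → {(a, 23, 23), (b, 37, 4), (d, 28, 11), (s, 35, 7), (t, 3, 26), (x, 19, 31), (z, 9, 15)}

{(a, 23, 23), (b, 37, 4), (d, 28, 11), (s, 35, 7), (t, 3, 26), (x, 19, 31), (z, 9, 15)}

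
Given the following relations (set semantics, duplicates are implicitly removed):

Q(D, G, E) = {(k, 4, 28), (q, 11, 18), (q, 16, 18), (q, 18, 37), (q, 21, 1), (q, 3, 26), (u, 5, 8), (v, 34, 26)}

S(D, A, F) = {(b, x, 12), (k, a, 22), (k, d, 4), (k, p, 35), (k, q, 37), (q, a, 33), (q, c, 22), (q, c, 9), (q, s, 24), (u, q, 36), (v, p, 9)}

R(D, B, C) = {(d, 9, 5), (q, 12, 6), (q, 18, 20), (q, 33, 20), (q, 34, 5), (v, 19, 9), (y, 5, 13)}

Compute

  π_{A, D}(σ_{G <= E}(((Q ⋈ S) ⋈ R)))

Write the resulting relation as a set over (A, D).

{(a, q), (c, q), (s, q)}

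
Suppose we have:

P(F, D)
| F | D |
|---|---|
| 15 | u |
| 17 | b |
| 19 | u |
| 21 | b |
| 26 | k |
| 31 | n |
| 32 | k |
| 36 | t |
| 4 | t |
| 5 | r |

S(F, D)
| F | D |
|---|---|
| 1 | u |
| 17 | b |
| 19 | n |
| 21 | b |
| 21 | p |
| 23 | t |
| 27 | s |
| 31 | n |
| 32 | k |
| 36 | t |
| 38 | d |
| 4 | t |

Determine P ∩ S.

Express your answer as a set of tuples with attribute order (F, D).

{(17, b), (21, b), (31, n), (32, k), (36, t), (4, t)}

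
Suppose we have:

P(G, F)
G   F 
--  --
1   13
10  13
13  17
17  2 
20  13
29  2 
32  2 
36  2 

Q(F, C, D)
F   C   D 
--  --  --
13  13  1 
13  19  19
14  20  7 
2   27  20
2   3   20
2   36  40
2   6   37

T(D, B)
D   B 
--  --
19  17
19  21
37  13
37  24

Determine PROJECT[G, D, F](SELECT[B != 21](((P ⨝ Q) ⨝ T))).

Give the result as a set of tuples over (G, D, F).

Natural join on F: {(1, 13, 13, 1), (1, 13, 19, 19), (10, 13, 13, 1), (10, 13, 19, 19), (17, 2, 27, 20), (17, 2, 3, 20), (17, 2, 36, 40), (17, 2, 6, 37), (20, 13, 13, 1), (20, 13, 19, 19), (29, 2, 27, 20), (29, 2, 3, 20), (29, 2, 36, 40), (29, 2, 6, 37), (32, 2, 27, 20), (32, 2, 3, 20), (32, 2, 36, 40), (32, 2, 6, 37), (36, 2, 27, 20), (36, 2, 3, 20), (36, 2, 36, 40), (36, 2, 6, 37)}
Natural join on D: {(1, 13, 19, 19, 17), (1, 13, 19, 19, 21), (10, 13, 19, 19, 17), (10, 13, 19, 19, 21), (17, 2, 6, 37, 13), (17, 2, 6, 37, 24), (20, 13, 19, 19, 17), (20, 13, 19, 19, 21), (29, 2, 6, 37, 13), (29, 2, 6, 37, 24), (32, 2, 6, 37, 13), (32, 2, 6, 37, 24), (36, 2, 6, 37, 13), (36, 2, 6, 37, 24)}
σ[B != 21]: keep tuples satisfying B != 21 → {(1, 13, 19, 19, 17), (10, 13, 19, 19, 17), (17, 2, 6, 37, 13), (17, 2, 6, 37, 24), (20, 13, 19, 19, 17), (29, 2, 6, 37, 13), (29, 2, 6, 37, 24), (32, 2, 6, 37, 13), (32, 2, 6, 37, 24), (36, 2, 6, 37, 13), (36, 2, 6, 37, 24)}
Keep only column(s) G, D, F (4 duplicate(s) eliminated): {(1, 19, 13), (10, 19, 13), (17, 37, 2), (20, 19, 13), (29, 37, 2), (32, 37, 2), (36, 37, 2)}

{(1, 19, 13), (10, 19, 13), (17, 37, 2), (20, 19, 13), (29, 37, 2), (32, 37, 2), (36, 37, 2)}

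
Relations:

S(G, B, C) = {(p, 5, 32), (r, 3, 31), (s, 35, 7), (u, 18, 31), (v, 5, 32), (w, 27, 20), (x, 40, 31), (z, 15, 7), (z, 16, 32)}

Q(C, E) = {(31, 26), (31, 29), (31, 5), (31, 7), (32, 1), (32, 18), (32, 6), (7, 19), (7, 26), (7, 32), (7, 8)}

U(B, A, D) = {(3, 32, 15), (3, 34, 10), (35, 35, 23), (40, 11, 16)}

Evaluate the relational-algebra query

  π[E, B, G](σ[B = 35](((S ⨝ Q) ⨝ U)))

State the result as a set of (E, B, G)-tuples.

{(19, 35, s), (26, 35, s), (32, 35, s), (8, 35, s)}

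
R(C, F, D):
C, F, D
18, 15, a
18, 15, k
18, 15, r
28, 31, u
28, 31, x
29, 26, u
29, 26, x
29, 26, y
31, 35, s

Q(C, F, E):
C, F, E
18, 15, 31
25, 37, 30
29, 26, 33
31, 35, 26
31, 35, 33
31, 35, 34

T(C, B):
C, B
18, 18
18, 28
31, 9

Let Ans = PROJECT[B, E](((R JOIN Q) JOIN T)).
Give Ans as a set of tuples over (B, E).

Joining R and Q on C, F yields {(18, 15, a, 31), (18, 15, k, 31), (18, 15, r, 31), (29, 26, u, 33), (29, 26, x, 33), (29, 26, y, 33), (31, 35, s, 26), (31, 35, s, 33), (31, 35, s, 34)}.
Joining (R JOIN Q) and T on C yields {(18, 15, a, 31, 18), (18, 15, a, 31, 28), (18, 15, k, 31, 18), (18, 15, k, 31, 28), (18, 15, r, 31, 18), (18, 15, r, 31, 28), (31, 35, s, 26, 9), (31, 35, s, 33, 9), (31, 35, s, 34, 9)}.
Keep only column(s) B, E (4 duplicate(s) eliminated): {(18, 31), (28, 31), (9, 26), (9, 33), (9, 34)}

{(18, 31), (28, 31), (9, 26), (9, 33), (9, 34)}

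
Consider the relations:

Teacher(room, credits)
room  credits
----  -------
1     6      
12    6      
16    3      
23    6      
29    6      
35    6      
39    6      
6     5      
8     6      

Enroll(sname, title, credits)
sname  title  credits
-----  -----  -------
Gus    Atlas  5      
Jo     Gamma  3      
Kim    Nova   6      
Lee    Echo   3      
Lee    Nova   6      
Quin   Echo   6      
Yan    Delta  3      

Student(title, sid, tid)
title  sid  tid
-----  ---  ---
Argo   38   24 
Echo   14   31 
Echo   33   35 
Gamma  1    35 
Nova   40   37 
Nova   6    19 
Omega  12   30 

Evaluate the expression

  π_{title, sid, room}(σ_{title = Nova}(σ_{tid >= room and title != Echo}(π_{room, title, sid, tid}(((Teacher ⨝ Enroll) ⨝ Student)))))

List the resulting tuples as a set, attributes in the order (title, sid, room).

Teacher ⋈ Enroll (natural join on credits): {(1, 6, Kim, Nova), (1, 6, Lee, Nova), (1, 6, Quin, Echo), (12, 6, Kim, Nova), (12, 6, Lee, Nova), (12, 6, Quin, Echo), (16, 3, Jo, Gamma), (16, 3, Lee, Echo), (16, 3, Yan, Delta), (23, 6, Kim, Nova), (23, 6, Lee, Nova), (23, 6, Quin, Echo), (29, 6, Kim, Nova), (29, 6, Lee, Nova), (29, 6, Quin, Echo), (35, 6, Kim, Nova), (35, 6, Lee, Nova), (35, 6, Quin, Echo), (39, 6, Kim, Nova), (39, 6, Lee, Nova), (39, 6, Quin, Echo), (6, 5, Gus, Atlas), (8, 6, Kim, Nova), (8, 6, Lee, Nova), (8, 6, Quin, Echo)}
(Teacher ⨝ Enroll) ⋈ Student (natural join on title): {(1, 6, Kim, Nova, 40, 37), (1, 6, Kim, Nova, 6, 19), (1, 6, Lee, Nova, 40, 37), (1, 6, Lee, Nova, 6, 19), (1, 6, Quin, Echo, 14, 31), (1, 6, Quin, Echo, 33, 35), (12, 6, Kim, Nova, 40, 37), (12, 6, Kim, Nova, 6, 19), (12, 6, Lee, Nova, 40, 37), (12, 6, Lee, Nova, 6, 19), (12, 6, Quin, Echo, 14, 31), (12, 6, Quin, Echo, 33, 35), (16, 3, Jo, Gamma, 1, 35), (16, 3, Lee, Echo, 14, 31), (16, 3, Lee, Echo, 33, 35), (23, 6, Kim, Nova, 40, 37), (23, 6, Kim, Nova, 6, 19), (23, 6, Lee, Nova, 40, 37), (23, 6, Lee, Nova, 6, 19), (23, 6, Quin, Echo, 14, 31), (23, 6, Quin, Echo, 33, 35), (29, 6, Kim, Nova, 40, 37), (29, 6, Kim, Nova, 6, 19), (29, 6, Lee, Nova, 40, 37), (29, 6, Lee, Nova, 6, 19), (29, 6, Quin, Echo, 14, 31), (29, 6, Quin, Echo, 33, 35), (35, 6, Kim, Nova, 40, 37), (35, 6, Kim, Nova, 6, 19), (35, 6, Lee, Nova, 40, 37), (35, 6, Lee, Nova, 6, 19), (35, 6, Quin, Echo, 14, 31), (35, 6, Quin, Echo, 33, 35), (39, 6, Kim, Nova, 40, 37), (39, 6, Kim, Nova, 6, 19), (39, 6, Lee, Nova, 40, 37), (39, 6, Lee, Nova, 6, 19), (39, 6, Quin, Echo, 14, 31), (39, 6, Quin, Echo, 33, 35), (8, 6, Kim, Nova, 40, 37), (8, 6, Kim, Nova, 6, 19), (8, 6, Lee, Nova, 40, 37), (8, 6, Lee, Nova, 6, 19), (8, 6, Quin, Echo, 14, 31), (8, 6, Quin, Echo, 33, 35)}
Projecting to room, title, sid, tid (14 duplicate(s) eliminated): {(1, Echo, 14, 31), (1, Echo, 33, 35), (1, Nova, 40, 37), (1, Nova, 6, 19), (12, Echo, 14, 31), (12, Echo, 33, 35), (12, Nova, 40, 37), (12, Nova, 6, 19), (16, Echo, 14, 31), (16, Echo, 33, 35), (16, Gamma, 1, 35), (23, Echo, 14, 31), (23, Echo, 33, 35), (23, Nova, 40, 37), (23, Nova, 6, 19), (29, Echo, 14, 31), (29, Echo, 33, 35), (29, Nova, 40, 37), (29, Nova, 6, 19), (35, Echo, 14, 31), (35, Echo, 33, 35), (35, Nova, 40, 37), (35, Nova, 6, 19), (39, Echo, 14, 31), (39, Echo, 33, 35), (39, Nova, 40, 37), (39, Nova, 6, 19), (8, Echo, 14, 31), (8, Echo, 33, 35), (8, Nova, 40, 37), (8, Nova, 6, 19)}
Apply σ_{tid >= room and title != Echo}; surviving tuples: {(1, Nova, 40, 37), (1, Nova, 6, 19), (12, Nova, 40, 37), (12, Nova, 6, 19), (16, Gamma, 1, 35), (23, Nova, 40, 37), (29, Nova, 40, 37), (35, Nova, 40, 37), (8, Nova, 40, 37), (8, Nova, 6, 19)}
Apply σ_{title = Nova}; surviving tuples: {(1, Nova, 40, 37), (1, Nova, 6, 19), (12, Nova, 40, 37), (12, Nova, 6, 19), (23, Nova, 40, 37), (29, Nova, 40, 37), (35, Nova, 40, 37), (8, Nova, 40, 37), (8, Nova, 6, 19)}
Projecting to title, sid, room: {(Nova, 40, 1), (Nova, 40, 12), (Nova, 40, 23), (Nova, 40, 29), (Nova, 40, 35), (Nova, 40, 8), (Nova, 6, 1), (Nova, 6, 12), (Nova, 6, 8)}

{(Nova, 40, 1), (Nova, 40, 12), (Nova, 40, 23), (Nova, 40, 29), (Nova, 40, 35), (Nova, 40, 8), (Nova, 6, 1), (Nova, 6, 12), (Nova, 6, 8)}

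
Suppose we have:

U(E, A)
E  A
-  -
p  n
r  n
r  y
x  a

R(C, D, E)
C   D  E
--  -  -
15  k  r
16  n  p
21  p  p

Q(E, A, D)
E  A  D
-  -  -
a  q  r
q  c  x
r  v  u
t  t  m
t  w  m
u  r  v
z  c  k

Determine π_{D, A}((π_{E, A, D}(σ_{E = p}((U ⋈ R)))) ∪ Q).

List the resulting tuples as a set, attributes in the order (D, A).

{(k, c), (m, t), (m, w), (n, n), (p, n), (r, q), (u, v), (v, r), (x, c)}

Natural join on E: {(p, n, 16, n), (p, n, 21, p), (r, n, 15, k), (r, y, 15, k)}
Selection E = p: {(p, n, 16, n), (p, n, 21, p)}
Projecting to E, A, D: {(p, n, n), (p, n, p)}
Taking the union: {(a, q, r), (p, n, n), (p, n, p), (q, c, x), (r, v, u), (t, t, m), (t, w, m), (u, r, v), (z, c, k)}
Projecting to D, A: {(k, c), (m, t), (m, w), (n, n), (p, n), (r, q), (u, v), (v, r), (x, c)}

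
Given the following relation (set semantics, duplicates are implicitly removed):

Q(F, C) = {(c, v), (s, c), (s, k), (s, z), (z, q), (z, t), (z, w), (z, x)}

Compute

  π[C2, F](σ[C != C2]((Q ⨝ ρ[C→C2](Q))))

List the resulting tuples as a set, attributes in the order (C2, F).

{(c, s), (k, s), (q, z), (t, z), (w, z), (x, z), (z, s)}

ρ[C→C2]: schema becomes (F, C2); tuples unchanged.
Joining Q and ρ[C→C2](Q) on F yields {(c, v, v), (s, c, c), (s, c, k), (s, c, z), (s, k, c), (s, k, k), (s, k, z), (s, z, c), (s, z, k), (s, z, z), (z, q, q), (z, q, t), (z, q, w), (z, q, x), (z, t, q), (z, t, t), (z, t, w), (z, t, x), (z, w, q), (z, w, t), (z, w, w), (z, w, x), (z, x, q), (z, x, t), (z, x, w), (z, x, x)}.
σ[C != C2]: keep tuples satisfying C != C2 → {(s, c, k), (s, c, z), (s, k, c), (s, k, z), (s, z, c), (s, z, k), (z, q, t), (z, q, w), (z, q, x), (z, t, q), (z, t, w), (z, t, x), (z, w, q), (z, w, t), (z, w, x), (z, x, q), (z, x, t), (z, x, w)}
π[C2, F]: project onto (C2, F) (11 duplicate(s) eliminated) → {(c, s), (k, s), (q, z), (t, z), (w, z), (x, z), (z, s)}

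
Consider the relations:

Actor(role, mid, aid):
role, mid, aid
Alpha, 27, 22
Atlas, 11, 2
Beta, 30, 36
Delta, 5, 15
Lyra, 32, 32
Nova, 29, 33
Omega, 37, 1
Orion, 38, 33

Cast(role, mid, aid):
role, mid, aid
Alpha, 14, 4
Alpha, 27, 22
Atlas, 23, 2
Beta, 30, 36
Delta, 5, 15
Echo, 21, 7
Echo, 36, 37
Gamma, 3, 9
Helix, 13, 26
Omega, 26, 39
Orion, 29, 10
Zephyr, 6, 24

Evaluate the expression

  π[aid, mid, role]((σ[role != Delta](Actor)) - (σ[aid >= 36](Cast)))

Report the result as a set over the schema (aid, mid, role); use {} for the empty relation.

Selection role != Delta: {(Alpha, 27, 22), (Atlas, 11, 2), (Beta, 30, 36), (Lyra, 32, 32), (Nova, 29, 33), (Omega, 37, 1), (Orion, 38, 33)}
Selection aid >= 36: {(Beta, 30, 36), (Echo, 36, 37), (Omega, 26, 39)}
Set difference of the two operands is {(Alpha, 27, 22), (Atlas, 11, 2), (Lyra, 32, 32), (Nova, 29, 33), (Omega, 37, 1), (Orion, 38, 33)}.
π_{aid, mid, role} gives {(1, 37, Omega), (2, 11, Atlas), (22, 27, Alpha), (32, 32, Lyra), (33, 29, Nova), (33, 38, Orion)}.

{(1, 37, Omega), (2, 11, Atlas), (22, 27, Alpha), (32, 32, Lyra), (33, 29, Nova), (33, 38, Orion)}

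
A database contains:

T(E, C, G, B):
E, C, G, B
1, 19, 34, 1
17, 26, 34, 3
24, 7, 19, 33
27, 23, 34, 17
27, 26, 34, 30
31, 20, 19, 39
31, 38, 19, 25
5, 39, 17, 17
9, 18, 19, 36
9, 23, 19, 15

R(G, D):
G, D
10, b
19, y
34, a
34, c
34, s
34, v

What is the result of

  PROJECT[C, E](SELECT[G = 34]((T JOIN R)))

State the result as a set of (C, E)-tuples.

Joining T and R on G yields {(1, 19, 34, 1, a), (1, 19, 34, 1, c), (1, 19, 34, 1, s), (1, 19, 34, 1, v), (17, 26, 34, 3, a), (17, 26, 34, 3, c), (17, 26, 34, 3, s), (17, 26, 34, 3, v), (24, 7, 19, 33, y), (27, 23, 34, 17, a), (27, 23, 34, 17, c), (27, 23, 34, 17, s), (27, 23, 34, 17, v), (27, 26, 34, 30, a), (27, 26, 34, 30, c), (27, 26, 34, 30, s), (27, 26, 34, 30, v), (31, 20, 19, 39, y), (31, 38, 19, 25, y), (9, 18, 19, 36, y), (9, 23, 19, 15, y)}.
Apply σ_{G = 34}; surviving tuples: {(1, 19, 34, 1, a), (1, 19, 34, 1, c), (1, 19, 34, 1, s), (1, 19, 34, 1, v), (17, 26, 34, 3, a), (17, 26, 34, 3, c), (17, 26, 34, 3, s), (17, 26, 34, 3, v), (27, 23, 34, 17, a), (27, 23, 34, 17, c), (27, 23, 34, 17, s), (27, 23, 34, 17, v), (27, 26, 34, 30, a), (27, 26, 34, 30, c), (27, 26, 34, 30, s), (27, 26, 34, 30, v)}
π_{C, E} gives {(19, 1), (23, 27), (26, 17), (26, 27)} (12 duplicate(s) eliminated).

{(19, 1), (23, 27), (26, 17), (26, 27)}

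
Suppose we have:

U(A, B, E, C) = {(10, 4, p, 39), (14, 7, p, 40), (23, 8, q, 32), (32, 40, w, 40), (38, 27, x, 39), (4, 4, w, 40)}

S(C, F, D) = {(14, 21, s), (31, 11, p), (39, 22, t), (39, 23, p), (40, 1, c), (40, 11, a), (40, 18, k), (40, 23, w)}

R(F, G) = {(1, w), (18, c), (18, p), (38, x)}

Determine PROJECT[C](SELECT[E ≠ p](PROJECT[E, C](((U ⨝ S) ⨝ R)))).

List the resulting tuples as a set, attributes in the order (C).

Joining U and S on C yields {(10, 4, p, 39, 22, t), (10, 4, p, 39, 23, p), (14, 7, p, 40, 1, c), (14, 7, p, 40, 11, a), (14, 7, p, 40, 18, k), (14, 7, p, 40, 23, w), (32, 40, w, 40, 1, c), (32, 40, w, 40, 11, a), (32, 40, w, 40, 18, k), (32, 40, w, 40, 23, w), (38, 27, x, 39, 22, t), (38, 27, x, 39, 23, p), (4, 4, w, 40, 1, c), (4, 4, w, 40, 11, a), (4, 4, w, 40, 18, k), (4, 4, w, 40, 23, w)}.
Joining (U ⨝ S) and R on F yields {(14, 7, p, 40, 1, c, w), (14, 7, p, 40, 18, k, c), (14, 7, p, 40, 18, k, p), (32, 40, w, 40, 1, c, w), (32, 40, w, 40, 18, k, c), (32, 40, w, 40, 18, k, p), (4, 4, w, 40, 1, c, w), (4, 4, w, 40, 18, k, c), (4, 4, w, 40, 18, k, p)}.
Keep only column(s) E, C (7 duplicate(s) eliminated): {(p, 40), (w, 40)}
Selection E ≠ p: {(w, 40)}
Keep only column(s) C: {40}

{40}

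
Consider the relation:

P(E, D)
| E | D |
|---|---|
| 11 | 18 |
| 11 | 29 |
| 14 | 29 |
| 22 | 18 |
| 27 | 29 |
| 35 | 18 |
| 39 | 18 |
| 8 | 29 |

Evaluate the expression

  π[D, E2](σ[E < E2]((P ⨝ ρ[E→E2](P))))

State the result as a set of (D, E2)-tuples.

ρ[E→E2]: schema becomes (E2, D); tuples unchanged.
Joining P and ρ[E→E2](P) on D yields {(11, 18, 11), (11, 18, 22), (11, 18, 35), (11, 18, 39), (11, 29, 11), (11, 29, 14), (11, 29, 27), (11, 29, 8), (14, 29, 11), (14, 29, 14), (14, 29, 27), (14, 29, 8), (22, 18, 11), (22, 18, 22), (22, 18, 35), (22, 18, 39), (27, 29, 11), (27, 29, 14), (27, 29, 27), (27, 29, 8), (35, 18, 11), (35, 18, 22), (35, 18, 35), (35, 18, 39), (39, 18, 11), (39, 18, 22), (39, 18, 35), (39, 18, 39), (8, 29, 11), (8, 29, 14), (8, 29, 27), (8, 29, 8)}.
σ[E < E2]: keep tuples satisfying E < E2 → {(11, 18, 22), (11, 18, 35), (11, 18, 39), (11, 29, 14), (11, 29, 27), (14, 29, 27), (22, 18, 35), (22, 18, 39), (35, 18, 39), (8, 29, 11), (8, 29, 14), (8, 29, 27)}
Keep only column(s) D, E2 (6 duplicate(s) eliminated): {(18, 22), (18, 35), (18, 39), (29, 11), (29, 14), (29, 27)}

{(18, 22), (18, 35), (18, 39), (29, 11), (29, 14), (29, 27)}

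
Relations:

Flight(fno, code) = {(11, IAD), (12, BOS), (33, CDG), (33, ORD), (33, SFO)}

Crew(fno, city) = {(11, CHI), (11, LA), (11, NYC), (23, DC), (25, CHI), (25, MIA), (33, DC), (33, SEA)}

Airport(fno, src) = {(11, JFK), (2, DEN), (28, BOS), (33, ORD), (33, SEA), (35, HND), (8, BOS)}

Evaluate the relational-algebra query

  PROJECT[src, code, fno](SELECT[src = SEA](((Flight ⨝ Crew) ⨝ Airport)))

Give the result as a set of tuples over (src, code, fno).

{(SEA, CDG, 33), (SEA, ORD, 33), (SEA, SFO, 33)}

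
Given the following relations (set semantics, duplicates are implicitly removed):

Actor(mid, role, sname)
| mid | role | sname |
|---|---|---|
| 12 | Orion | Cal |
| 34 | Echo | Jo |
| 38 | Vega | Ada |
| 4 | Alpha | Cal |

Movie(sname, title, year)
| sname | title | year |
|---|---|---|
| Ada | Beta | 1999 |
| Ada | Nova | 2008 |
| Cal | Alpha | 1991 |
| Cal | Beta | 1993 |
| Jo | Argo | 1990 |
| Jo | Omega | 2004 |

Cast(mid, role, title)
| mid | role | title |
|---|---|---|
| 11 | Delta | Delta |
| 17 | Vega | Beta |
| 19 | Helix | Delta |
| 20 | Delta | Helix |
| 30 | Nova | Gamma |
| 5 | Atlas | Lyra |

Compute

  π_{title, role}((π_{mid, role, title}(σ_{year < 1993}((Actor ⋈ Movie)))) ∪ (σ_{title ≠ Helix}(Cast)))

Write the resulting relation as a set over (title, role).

{(Alpha, Alpha), (Alpha, Orion), (Argo, Echo), (Beta, Vega), (Delta, Delta), (Delta, Helix), (Gamma, Nova), (Lyra, Atlas)}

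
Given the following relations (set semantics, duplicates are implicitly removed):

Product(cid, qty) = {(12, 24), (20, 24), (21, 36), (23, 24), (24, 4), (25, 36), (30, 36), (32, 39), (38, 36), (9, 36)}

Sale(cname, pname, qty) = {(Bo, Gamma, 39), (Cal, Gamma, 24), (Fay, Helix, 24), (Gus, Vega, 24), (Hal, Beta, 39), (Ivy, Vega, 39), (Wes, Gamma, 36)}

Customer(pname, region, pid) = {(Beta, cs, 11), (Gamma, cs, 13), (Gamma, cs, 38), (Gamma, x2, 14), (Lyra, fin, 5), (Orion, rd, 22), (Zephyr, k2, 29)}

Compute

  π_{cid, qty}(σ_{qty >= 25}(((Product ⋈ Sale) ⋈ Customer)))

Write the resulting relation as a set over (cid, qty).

{(21, 36), (25, 36), (30, 36), (32, 39), (38, 36), (9, 36)}

Joining Product and Sale on qty yields {(12, 24, Cal, Gamma), (12, 24, Fay, Helix), (12, 24, Gus, Vega), (20, 24, Cal, Gamma), (20, 24, Fay, Helix), (20, 24, Gus, Vega), (21, 36, Wes, Gamma), (23, 24, Cal, Gamma), (23, 24, Fay, Helix), (23, 24, Gus, Vega), (25, 36, Wes, Gamma), (30, 36, Wes, Gamma), (32, 39, Bo, Gamma), (32, 39, Hal, Beta), (32, 39, Ivy, Vega), (38, 36, Wes, Gamma), (9, 36, Wes, Gamma)}.
Joining (Product ⋈ Sale) and Customer on pname yields {(12, 24, Cal, Gamma, cs, 13), (12, 24, Cal, Gamma, cs, 38), (12, 24, Cal, Gamma, x2, 14), (20, 24, Cal, Gamma, cs, 13), (20, 24, Cal, Gamma, cs, 38), (20, 24, Cal, Gamma, x2, 14), (21, 36, Wes, Gamma, cs, 13), (21, 36, Wes, Gamma, cs, 38), (21, 36, Wes, Gamma, x2, 14), (23, 24, Cal, Gamma, cs, 13), (23, 24, Cal, Gamma, cs, 38), (23, 24, Cal, Gamma, x2, 14), (25, 36, Wes, Gamma, cs, 13), (25, 36, Wes, Gamma, cs, 38), (25, 36, Wes, Gamma, x2, 14), (30, 36, Wes, Gamma, cs, 13), (30, 36, Wes, Gamma, cs, 38), (30, 36, Wes, Gamma, x2, 14), (32, 39, Bo, Gamma, cs, 13), (32, 39, Bo, Gamma, cs, 38), (32, 39, Bo, Gamma, x2, 14), (32, 39, Hal, Beta, cs, 11), (38, 36, Wes, Gamma, cs, 13), (38, 36, Wes, Gamma, cs, 38), (38, 36, Wes, Gamma, x2, 14), (9, 36, Wes, Gamma, cs, 13), (9, 36, Wes, Gamma, cs, 38), (9, 36, Wes, Gamma, x2, 14)}.
Filtering on qty >= 25 leaves {(21, 36, Wes, Gamma, cs, 13), (21, 36, Wes, Gamma, cs, 38), (21, 36, Wes, Gamma, x2, 14), (25, 36, Wes, Gamma, cs, 13), (25, 36, Wes, Gamma, cs, 38), (25, 36, Wes, Gamma, x2, 14), (30, 36, Wes, Gamma, cs, 13), (30, 36, Wes, Gamma, cs, 38), (30, 36, Wes, Gamma, x2, 14), (32, 39, Bo, Gamma, cs, 13), (32, 39, Bo, Gamma, cs, 38), (32, 39, Bo, Gamma, x2, 14), (32, 39, Hal, Beta, cs, 11), (38, 36, Wes, Gamma, cs, 13), (38, 36, Wes, Gamma, cs, 38), (38, 36, Wes, Gamma, x2, 14), (9, 36, Wes, Gamma, cs, 13), (9, 36, Wes, Gamma, cs, 38), (9, 36, Wes, Gamma, x2, 14)}.
Projecting to cid, qty (13 duplicate(s) eliminated): {(21, 36), (25, 36), (30, 36), (32, 39), (38, 36), (9, 36)}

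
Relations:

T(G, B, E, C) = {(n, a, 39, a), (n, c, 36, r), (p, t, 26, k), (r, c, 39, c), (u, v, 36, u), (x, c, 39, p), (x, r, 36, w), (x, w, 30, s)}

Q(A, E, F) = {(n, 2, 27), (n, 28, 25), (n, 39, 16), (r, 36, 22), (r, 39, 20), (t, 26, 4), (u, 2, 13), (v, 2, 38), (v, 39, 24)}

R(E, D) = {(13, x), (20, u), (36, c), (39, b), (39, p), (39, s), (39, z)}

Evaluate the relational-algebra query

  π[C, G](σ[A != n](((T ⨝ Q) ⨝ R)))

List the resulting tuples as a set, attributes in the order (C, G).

{(a, n), (c, r), (p, x), (r, n), (u, u), (w, x)}

T ⋈ Q (natural join on E): {(n, a, 39, a, n, 16), (n, a, 39, a, r, 20), (n, a, 39, a, v, 24), (n, c, 36, r, r, 22), (p, t, 26, k, t, 4), (r, c, 39, c, n, 16), (r, c, 39, c, r, 20), (r, c, 39, c, v, 24), (u, v, 36, u, r, 22), (x, c, 39, p, n, 16), (x, c, 39, p, r, 20), (x, c, 39, p, v, 24), (x, r, 36, w, r, 22)}
(T ⨝ Q) ⋈ R (natural join on E): {(n, a, 39, a, n, 16, b), (n, a, 39, a, n, 16, p), (n, a, 39, a, n, 16, s), (n, a, 39, a, n, 16, z), (n, a, 39, a, r, 20, b), (n, a, 39, a, r, 20, p), (n, a, 39, a, r, 20, s), (n, a, 39, a, r, 20, z), (n, a, 39, a, v, 24, b), (n, a, 39, a, v, 24, p), (n, a, 39, a, v, 24, s), (n, a, 39, a, v, 24, z), (n, c, 36, r, r, 22, c), (r, c, 39, c, n, 16, b), (r, c, 39, c, n, 16, p), (r, c, 39, c, n, 16, s), (r, c, 39, c, n, 16, z), (r, c, 39, c, r, 20, b), (r, c, 39, c, r, 20, p), (r, c, 39, c, r, 20, s), (r, c, 39, c, r, 20, z), (r, c, 39, c, v, 24, b), (r, c, 39, c, v, 24, p), (r, c, 39, c, v, 24, s), (r, c, 39, c, v, 24, z), (u, v, 36, u, r, 22, c), (x, c, 39, p, n, 16, b), (x, c, 39, p, n, 16, p), (x, c, 39, p, n, 16, s), (x, c, 39, p, n, 16, z), (x, c, 39, p, r, 20, b), (x, c, 39, p, r, 20, p), (x, c, 39, p, r, 20, s), (x, c, 39, p, r, 20, z), (x, c, 39, p, v, 24, b), (x, c, 39, p, v, 24, p), (x, c, 39, p, v, 24, s), (x, c, 39, p, v, 24, z), (x, r, 36, w, r, 22, c)}
Apply σ_{A != n}; surviving tuples: {(n, a, 39, a, r, 20, b), (n, a, 39, a, r, 20, p), (n, a, 39, a, r, 20, s), (n, a, 39, a, r, 20, z), (n, a, 39, a, v, 24, b), (n, a, 39, a, v, 24, p), (n, a, 39, a, v, 24, s), (n, a, 39, a, v, 24, z), (n, c, 36, r, r, 22, c), (r, c, 39, c, r, 20, b), (r, c, 39, c, r, 20, p), (r, c, 39, c, r, 20, s), (r, c, 39, c, r, 20, z), (r, c, 39, c, v, 24, b), (r, c, 39, c, v, 24, p), (r, c, 39, c, v, 24, s), (r, c, 39, c, v, 24, z), (u, v, 36, u, r, 22, c), (x, c, 39, p, r, 20, b), (x, c, 39, p, r, 20, p), (x, c, 39, p, r, 20, s), (x, c, 39, p, r, 20, z), (x, c, 39, p, v, 24, b), (x, c, 39, p, v, 24, p), (x, c, 39, p, v, 24, s), (x, c, 39, p, v, 24, z), (x, r, 36, w, r, 22, c)}
Projecting to C, G (21 duplicate(s) eliminated): {(a, n), (c, r), (p, x), (r, n), (u, u), (w, x)}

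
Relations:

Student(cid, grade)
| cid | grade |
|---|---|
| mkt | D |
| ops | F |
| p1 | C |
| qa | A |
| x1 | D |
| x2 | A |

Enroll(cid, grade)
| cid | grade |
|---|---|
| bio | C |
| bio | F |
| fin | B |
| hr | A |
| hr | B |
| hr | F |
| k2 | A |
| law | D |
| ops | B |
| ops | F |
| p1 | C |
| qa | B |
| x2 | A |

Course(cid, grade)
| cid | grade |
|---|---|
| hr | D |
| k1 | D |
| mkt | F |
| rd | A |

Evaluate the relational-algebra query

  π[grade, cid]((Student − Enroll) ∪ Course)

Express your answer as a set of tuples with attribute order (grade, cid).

Difference: {(mkt, D), (ops, F), (p1, C), (qa, A), (x1, D), (x2, A)} with {(bio, C), (bio, F), (fin, B), (hr, A), (hr, B), (hr, F), (k2, A), (law, D), (ops, B), (ops, F), (p1, C), (qa, B), (x2, A)} → {(mkt, D), (qa, A), (x1, D)}
Union: {(mkt, D), (qa, A), (x1, D)} with {(hr, D), (k1, D), (mkt, F), (rd, A)} → {(hr, D), (k1, D), (mkt, D), (mkt, F), (qa, A), (rd, A), (x1, D)}
π_{grade, cid} gives {(A, qa), (A, rd), (D, hr), (D, k1), (D, mkt), (D, x1), (F, mkt)}.

{(A, qa), (A, rd), (D, hr), (D, k1), (D, mkt), (D, x1), (F, mkt)}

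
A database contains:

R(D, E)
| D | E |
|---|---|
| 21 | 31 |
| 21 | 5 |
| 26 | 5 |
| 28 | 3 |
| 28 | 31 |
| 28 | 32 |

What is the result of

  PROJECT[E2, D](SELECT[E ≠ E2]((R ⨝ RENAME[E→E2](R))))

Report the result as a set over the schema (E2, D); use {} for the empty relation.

{(3, 28), (31, 21), (31, 28), (32, 28), (5, 21)}

ρ[E→E2]: schema becomes (D, E2); tuples unchanged.
Natural join on D: {(21, 31, 31), (21, 31, 5), (21, 5, 31), (21, 5, 5), (26, 5, 5), (28, 3, 3), (28, 3, 31), (28, 3, 32), (28, 31, 3), (28, 31, 31), (28, 31, 32), (28, 32, 3), (28, 32, 31), (28, 32, 32)}
Filtering on E ≠ E2 leaves {(21, 31, 5), (21, 5, 31), (28, 3, 31), (28, 3, 32), (28, 31, 3), (28, 31, 32), (28, 32, 3), (28, 32, 31)}.
π[E2, D]: project onto (E2, D) (3 duplicate(s) eliminated) → {(3, 28), (31, 21), (31, 28), (32, 28), (5, 21)}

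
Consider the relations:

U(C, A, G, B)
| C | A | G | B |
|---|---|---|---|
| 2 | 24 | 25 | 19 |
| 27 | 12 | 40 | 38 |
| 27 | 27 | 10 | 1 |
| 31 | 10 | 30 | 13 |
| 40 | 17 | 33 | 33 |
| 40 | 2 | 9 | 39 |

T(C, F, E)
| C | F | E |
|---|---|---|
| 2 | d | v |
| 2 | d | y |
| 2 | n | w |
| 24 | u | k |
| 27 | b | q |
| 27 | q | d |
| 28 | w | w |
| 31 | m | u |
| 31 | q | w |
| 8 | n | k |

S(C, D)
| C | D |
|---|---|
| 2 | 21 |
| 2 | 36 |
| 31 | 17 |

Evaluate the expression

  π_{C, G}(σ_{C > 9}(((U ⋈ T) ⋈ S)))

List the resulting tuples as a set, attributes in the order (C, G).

{(31, 30)}

Natural join on C: {(2, 24, 25, 19, d, v), (2, 24, 25, 19, d, y), (2, 24, 25, 19, n, w), (27, 12, 40, 38, b, q), (27, 12, 40, 38, q, d), (27, 27, 10, 1, b, q), (27, 27, 10, 1, q, d), (31, 10, 30, 13, m, u), (31, 10, 30, 13, q, w)}
Natural join on C: {(2, 24, 25, 19, d, v, 21), (2, 24, 25, 19, d, v, 36), (2, 24, 25, 19, d, y, 21), (2, 24, 25, 19, d, y, 36), (2, 24, 25, 19, n, w, 21), (2, 24, 25, 19, n, w, 36), (31, 10, 30, 13, m, u, 17), (31, 10, 30, 13, q, w, 17)}
Apply σ_{C > 9}; surviving tuples: {(31, 10, 30, 13, m, u, 17), (31, 10, 30, 13, q, w, 17)}
π_{C, G} gives {(31, 30)} (1 duplicate(s) eliminated).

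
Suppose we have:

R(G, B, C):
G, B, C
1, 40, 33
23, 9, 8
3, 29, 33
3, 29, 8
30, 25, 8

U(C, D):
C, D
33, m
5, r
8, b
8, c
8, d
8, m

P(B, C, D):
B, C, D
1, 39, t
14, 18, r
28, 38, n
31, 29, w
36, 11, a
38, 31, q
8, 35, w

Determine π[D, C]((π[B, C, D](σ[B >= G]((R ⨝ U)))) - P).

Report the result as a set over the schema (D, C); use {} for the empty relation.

R ⋈ U (natural join on C): {(1, 40, 33, m), (23, 9, 8, b), (23, 9, 8, c), (23, 9, 8, d), (23, 9, 8, m), (3, 29, 33, m), (3, 29, 8, b), (3, 29, 8, c), (3, 29, 8, d), (3, 29, 8, m), (30, 25, 8, b), (30, 25, 8, c), (30, 25, 8, d), (30, 25, 8, m)}
σ[B >= G]: keep tuples satisfying B >= G → {(1, 40, 33, m), (3, 29, 33, m), (3, 29, 8, b), (3, 29, 8, c), (3, 29, 8, d), (3, 29, 8, m)}
Keep only column(s) B, C, D: {(29, 33, m), (29, 8, b), (29, 8, c), (29, 8, d), (29, 8, m), (40, 33, m)}
Difference: {(29, 33, m), (29, 8, b), (29, 8, c), (29, 8, d), (29, 8, m), (40, 33, m)} with {(1, 39, t), (14, 18, r), (28, 38, n), (31, 29, w), (36, 11, a), (38, 31, q), (8, 35, w)} → {(29, 33, m), (29, 8, b), (29, 8, c), (29, 8, d), (29, 8, m), (40, 33, m)}
Keep only column(s) D, C (1 duplicate(s) eliminated): {(b, 8), (c, 8), (d, 8), (m, 33), (m, 8)}

{(b, 8), (c, 8), (d, 8), (m, 33), (m, 8)}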